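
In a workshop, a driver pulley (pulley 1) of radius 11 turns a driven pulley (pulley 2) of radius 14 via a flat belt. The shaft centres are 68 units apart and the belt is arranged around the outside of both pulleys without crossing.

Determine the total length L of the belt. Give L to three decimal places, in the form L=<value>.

open belt: β = asin((r2−r1)/C) = asin(3/68) = 2.5286°
wrap1 = π − 2β = 174.9428°
wrap2 = π + 2β = 185.0572°
tangent length = C·cosβ = 67.9338
L = r1·wrap1 + r2·wrap2 + 2·C·cosβ = 11·3.0533 + 14·3.2299 + 2·67.9338 = 214.6722

L=214.672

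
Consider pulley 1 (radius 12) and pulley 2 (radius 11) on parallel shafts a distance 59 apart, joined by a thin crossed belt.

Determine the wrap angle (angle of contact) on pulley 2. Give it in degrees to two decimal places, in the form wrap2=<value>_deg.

crossed belt: β = asin((r1+r2)/C) = asin(23/59) = 22.9440°
wrap1 = wrap2 = π + 2β = 225.8879°

wrap2=225.89_deg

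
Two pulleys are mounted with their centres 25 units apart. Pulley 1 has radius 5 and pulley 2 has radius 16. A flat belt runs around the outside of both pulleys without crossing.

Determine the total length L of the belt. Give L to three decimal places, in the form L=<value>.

L=120.897

open belt: β = asin((r2−r1)/C) = asin(11/25) = 26.1039°
wrap1 = π − 2β = 127.7922°
wrap2 = π + 2β = 232.2078°
tangent length = C·cosβ = 22.4499
L = r1·wrap1 + r2·wrap2 + 2·C·cosβ = 5·2.2304 + 16·4.0528 + 2·22.4499 = 120.8965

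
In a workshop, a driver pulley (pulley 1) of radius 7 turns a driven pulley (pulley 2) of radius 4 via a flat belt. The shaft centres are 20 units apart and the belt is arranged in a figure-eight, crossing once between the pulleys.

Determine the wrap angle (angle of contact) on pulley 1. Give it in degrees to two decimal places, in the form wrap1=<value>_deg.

crossed belt: β = asin((r1+r2)/C) = asin(11/20) = 33.3670°
wrap1 = wrap2 = π + 2β = 246.7340°

wrap1=246.73_deg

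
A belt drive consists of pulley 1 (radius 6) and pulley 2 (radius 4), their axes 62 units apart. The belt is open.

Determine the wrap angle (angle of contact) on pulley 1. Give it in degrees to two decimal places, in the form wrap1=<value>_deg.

open belt: β = asin((r2−r1)/C) = asin(-2/62) = -1.8486°
wrap1 = π − 2β = 183.6971°
wrap2 = π + 2β = 176.3029°

wrap1=183.70_deg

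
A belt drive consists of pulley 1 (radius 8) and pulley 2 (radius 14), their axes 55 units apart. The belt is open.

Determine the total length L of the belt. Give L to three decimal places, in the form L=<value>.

open belt: β = asin((r2−r1)/C) = asin(6/55) = 6.2629°
wrap1 = π − 2β = 167.4742°
wrap2 = π + 2β = 192.5258°
tangent length = C·cosβ = 54.6717
L = r1·wrap1 + r2·wrap2 + 2·C·cosβ = 8·2.9230 + 14·3.3602 + 2·54.6717 = 179.7702

L=179.770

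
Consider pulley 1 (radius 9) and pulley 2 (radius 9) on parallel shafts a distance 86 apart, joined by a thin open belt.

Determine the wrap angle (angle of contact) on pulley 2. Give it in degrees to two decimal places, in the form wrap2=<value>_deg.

wrap2=180.00_deg

open belt: β = asin((r2−r1)/C) = asin(0/86) = 0.0000°
wrap1 = π − 2β = 180.0000°
wrap2 = π + 2β = 180.0000°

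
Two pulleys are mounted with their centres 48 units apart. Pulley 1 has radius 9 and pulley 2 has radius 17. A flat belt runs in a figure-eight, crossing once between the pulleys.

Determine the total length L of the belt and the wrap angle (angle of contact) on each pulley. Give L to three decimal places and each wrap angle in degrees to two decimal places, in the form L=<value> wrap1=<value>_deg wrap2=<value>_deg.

crossed belt: β = asin((r1+r2)/C) = asin(26/48) = 32.7972°
wrap1 = wrap2 = π + 2β = 245.5943°
tangent length = C·cosβ = 40.3485
L = (r1+r2)·wrap + 2·C·cosβ = 26·4.2864 + 2·40.3485 = 192.1441

L=192.144 wrap1=245.59_deg wrap2=245.59_deg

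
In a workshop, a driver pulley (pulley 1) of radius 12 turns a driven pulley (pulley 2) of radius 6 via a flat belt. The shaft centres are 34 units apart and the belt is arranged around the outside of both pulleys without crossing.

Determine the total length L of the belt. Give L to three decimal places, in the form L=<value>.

open belt: β = asin((r2−r1)/C) = asin(-6/34) = -10.1642°
wrap1 = π − 2β = 200.3285°
wrap2 = π + 2β = 159.6715°
tangent length = C·cosβ = 33.4664
L = r1·wrap1 + r2·wrap2 + 2·C·cosβ = 12·3.4964 + 6·2.7868 + 2·33.4664 = 125.6103

L=125.610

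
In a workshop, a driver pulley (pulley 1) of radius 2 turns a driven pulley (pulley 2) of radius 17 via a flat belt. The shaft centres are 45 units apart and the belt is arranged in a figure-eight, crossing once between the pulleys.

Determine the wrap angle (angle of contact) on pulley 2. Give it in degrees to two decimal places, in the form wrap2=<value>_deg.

wrap2=229.95_deg

crossed belt: β = asin((r1+r2)/C) = asin(19/45) = 24.9750°
wrap1 = wrap2 = π + 2β = 229.9499°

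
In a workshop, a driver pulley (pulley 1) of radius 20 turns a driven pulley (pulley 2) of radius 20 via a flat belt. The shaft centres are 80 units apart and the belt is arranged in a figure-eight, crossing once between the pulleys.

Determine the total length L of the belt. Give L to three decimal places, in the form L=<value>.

L=306.116

crossed belt: β = asin((r1+r2)/C) = asin(40/80) = 30.0000°
wrap1 = wrap2 = π + 2β = 240.0000°
tangent length = C·cosβ = 69.2820
L = (r1+r2)·wrap + 2·C·cosβ = 40·4.1888 + 2·69.2820 = 306.1157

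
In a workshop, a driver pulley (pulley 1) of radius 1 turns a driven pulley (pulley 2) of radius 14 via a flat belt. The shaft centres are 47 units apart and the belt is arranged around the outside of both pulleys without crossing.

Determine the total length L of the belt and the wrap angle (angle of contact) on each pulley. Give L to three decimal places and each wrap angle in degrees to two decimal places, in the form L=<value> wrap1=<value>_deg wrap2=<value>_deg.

L=144.743 wrap1=147.89_deg wrap2=212.11_deg

open belt: β = asin((r2−r1)/C) = asin(13/47) = 16.0571°
wrap1 = π − 2β = 147.8857°
wrap2 = π + 2β = 212.1143°
tangent length = C·cosβ = 45.1664
L = r1·wrap1 + r2·wrap2 + 2·C·cosβ = 1·2.5811 + 14·3.7021 + 2·45.1664 = 144.7431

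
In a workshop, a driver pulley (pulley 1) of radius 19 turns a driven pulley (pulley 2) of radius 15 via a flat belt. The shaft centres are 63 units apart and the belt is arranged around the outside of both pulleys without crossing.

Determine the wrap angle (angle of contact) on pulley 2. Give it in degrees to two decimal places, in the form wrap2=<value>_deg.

open belt: β = asin((r2−r1)/C) = asin(-4/63) = -3.6403°
wrap1 = π − 2β = 187.2806°
wrap2 = π + 2β = 172.7194°

wrap2=172.72_deg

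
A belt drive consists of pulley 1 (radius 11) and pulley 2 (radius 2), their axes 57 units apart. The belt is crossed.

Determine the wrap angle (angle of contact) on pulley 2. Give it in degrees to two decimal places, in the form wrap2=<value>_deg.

wrap2=206.37_deg

crossed belt: β = asin((r1+r2)/C) = asin(13/57) = 13.1835°
wrap1 = wrap2 = π + 2β = 206.3670°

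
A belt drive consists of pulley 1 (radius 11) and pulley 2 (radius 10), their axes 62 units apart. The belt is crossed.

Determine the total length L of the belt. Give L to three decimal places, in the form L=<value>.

L=197.157

crossed belt: β = asin((r1+r2)/C) = asin(21/62) = 19.7983°
wrap1 = wrap2 = π + 2β = 219.5966°
tangent length = C·cosβ = 58.3352
L = (r1+r2)·wrap + 2·C·cosβ = 21·3.8327 + 2·58.3352 = 197.1568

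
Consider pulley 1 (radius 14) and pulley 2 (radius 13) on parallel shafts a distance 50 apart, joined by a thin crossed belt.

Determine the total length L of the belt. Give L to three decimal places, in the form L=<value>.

L=199.793

crossed belt: β = asin((r1+r2)/C) = asin(27/50) = 32.6836°
wrap1 = wrap2 = π + 2β = 245.3673°
tangent length = C·cosβ = 42.0833
L = (r1+r2)·wrap + 2·C·cosβ = 27·4.2825 + 2·42.0833 = 199.7931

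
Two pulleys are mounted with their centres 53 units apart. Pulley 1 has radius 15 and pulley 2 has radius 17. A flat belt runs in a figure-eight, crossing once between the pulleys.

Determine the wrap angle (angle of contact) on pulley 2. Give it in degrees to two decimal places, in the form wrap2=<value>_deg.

wrap2=254.28_deg

crossed belt: β = asin((r1+r2)/C) = asin(32/53) = 37.1406°
wrap1 = wrap2 = π + 2β = 254.2813°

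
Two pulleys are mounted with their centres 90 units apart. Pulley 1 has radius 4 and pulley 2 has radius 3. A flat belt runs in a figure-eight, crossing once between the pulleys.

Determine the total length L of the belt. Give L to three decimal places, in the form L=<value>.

crossed belt: β = asin((r1+r2)/C) = asin(7/90) = 4.4608°
wrap1 = wrap2 = π + 2β = 188.9217°
tangent length = C·cosβ = 89.7274
L = (r1+r2)·wrap + 2·C·cosβ = 7·3.2973 + 2·89.7274 = 202.5359

L=202.536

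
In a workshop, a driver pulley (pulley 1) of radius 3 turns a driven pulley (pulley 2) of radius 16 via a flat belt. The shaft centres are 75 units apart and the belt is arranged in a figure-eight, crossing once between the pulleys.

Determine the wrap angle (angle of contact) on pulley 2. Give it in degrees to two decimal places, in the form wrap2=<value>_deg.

crossed belt: β = asin((r1+r2)/C) = asin(19/75) = 14.6748°
wrap1 = wrap2 = π + 2β = 209.3497°

wrap2=209.35_deg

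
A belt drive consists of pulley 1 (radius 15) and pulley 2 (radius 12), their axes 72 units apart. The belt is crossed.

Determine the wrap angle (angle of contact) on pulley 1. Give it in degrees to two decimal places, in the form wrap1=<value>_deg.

wrap1=224.05_deg

crossed belt: β = asin((r1+r2)/C) = asin(27/72) = 22.0243°
wrap1 = wrap2 = π + 2β = 224.0486°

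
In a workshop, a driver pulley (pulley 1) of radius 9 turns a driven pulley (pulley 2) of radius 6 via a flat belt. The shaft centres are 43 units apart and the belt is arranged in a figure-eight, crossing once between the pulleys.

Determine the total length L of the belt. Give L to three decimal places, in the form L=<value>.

crossed belt: β = asin((r1+r2)/C) = asin(15/43) = 20.4162°
wrap1 = wrap2 = π + 2β = 220.8324°
tangent length = C·cosβ = 40.2989
L = (r1+r2)·wrap + 2·C·cosβ = 15·3.8543 + 2·40.2989 = 138.4116

L=138.412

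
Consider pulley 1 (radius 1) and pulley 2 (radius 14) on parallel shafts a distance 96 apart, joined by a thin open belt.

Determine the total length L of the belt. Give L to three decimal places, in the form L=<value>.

L=240.887

open belt: β = asin((r2−r1)/C) = asin(13/96) = 7.7827°
wrap1 = π − 2β = 164.4346°
wrap2 = π + 2β = 195.5654°
tangent length = C·cosβ = 95.1157
L = r1·wrap1 + r2·wrap2 + 2·C·cosβ = 1·2.8699 + 14·3.4133 + 2·95.1157 = 240.8870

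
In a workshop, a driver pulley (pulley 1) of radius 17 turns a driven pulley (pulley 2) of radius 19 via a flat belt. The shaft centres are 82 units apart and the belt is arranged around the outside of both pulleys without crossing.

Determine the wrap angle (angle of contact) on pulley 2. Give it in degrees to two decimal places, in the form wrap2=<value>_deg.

wrap2=182.80_deg

open belt: β = asin((r2−r1)/C) = asin(2/82) = 1.3976°
wrap1 = π − 2β = 177.2048°
wrap2 = π + 2β = 182.7952°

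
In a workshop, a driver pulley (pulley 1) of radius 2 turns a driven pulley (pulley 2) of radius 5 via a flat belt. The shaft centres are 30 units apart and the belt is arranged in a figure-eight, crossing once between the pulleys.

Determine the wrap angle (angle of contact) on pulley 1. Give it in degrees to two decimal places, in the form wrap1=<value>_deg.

crossed belt: β = asin((r1+r2)/C) = asin(7/30) = 13.4934°
wrap1 = wrap2 = π + 2β = 206.9868°

wrap1=206.99_deg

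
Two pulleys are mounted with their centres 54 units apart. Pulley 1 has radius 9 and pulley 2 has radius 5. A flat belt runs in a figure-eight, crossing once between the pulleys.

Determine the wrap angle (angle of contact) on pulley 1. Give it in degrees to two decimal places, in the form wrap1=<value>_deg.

wrap1=210.05_deg

crossed belt: β = asin((r1+r2)/C) = asin(14/54) = 15.0261°
wrap1 = wrap2 = π + 2β = 210.0522°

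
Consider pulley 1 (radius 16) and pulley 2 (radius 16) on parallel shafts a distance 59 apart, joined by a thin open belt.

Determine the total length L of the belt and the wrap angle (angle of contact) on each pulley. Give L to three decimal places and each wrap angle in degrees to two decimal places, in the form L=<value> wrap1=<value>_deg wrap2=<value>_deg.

open belt: β = asin((r2−r1)/C) = asin(0/59) = 0.0000°
wrap1 = π − 2β = 180.0000°
wrap2 = π + 2β = 180.0000°
tangent length = C·cosβ = 59.0000
L = r1·wrap1 + r2·wrap2 + 2·C·cosβ = 16·3.1416 + 16·3.1416 + 2·59.0000 = 218.5310

L=218.531 wrap1=180.00_deg wrap2=180.00_deg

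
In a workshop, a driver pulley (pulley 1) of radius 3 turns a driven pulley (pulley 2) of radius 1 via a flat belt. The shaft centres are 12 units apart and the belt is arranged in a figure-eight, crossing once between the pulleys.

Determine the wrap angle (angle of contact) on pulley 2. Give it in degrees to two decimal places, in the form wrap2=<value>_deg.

wrap2=218.94_deg

crossed belt: β = asin((r1+r2)/C) = asin(4/12) = 19.4712°
wrap1 = wrap2 = π + 2β = 218.9424°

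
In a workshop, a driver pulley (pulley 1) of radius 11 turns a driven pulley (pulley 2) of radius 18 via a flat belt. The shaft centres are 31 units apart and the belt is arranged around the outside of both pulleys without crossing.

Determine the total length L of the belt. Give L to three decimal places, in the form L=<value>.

L=154.694

open belt: β = asin((r2−r1)/C) = asin(7/31) = 13.0503°
wrap1 = π − 2β = 153.8994°
wrap2 = π + 2β = 206.1006°
tangent length = C·cosβ = 30.1993
L = r1·wrap1 + r2·wrap2 + 2·C·cosβ = 11·2.6861 + 18·3.5971 + 2·30.1993 = 154.6937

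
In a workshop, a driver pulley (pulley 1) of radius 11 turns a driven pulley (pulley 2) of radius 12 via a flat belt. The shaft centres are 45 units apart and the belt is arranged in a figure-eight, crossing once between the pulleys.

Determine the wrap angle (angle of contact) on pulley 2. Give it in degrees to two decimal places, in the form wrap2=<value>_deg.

crossed belt: β = asin((r1+r2)/C) = asin(23/45) = 30.7379°
wrap1 = wrap2 = π + 2β = 241.4757°

wrap2=241.48_deg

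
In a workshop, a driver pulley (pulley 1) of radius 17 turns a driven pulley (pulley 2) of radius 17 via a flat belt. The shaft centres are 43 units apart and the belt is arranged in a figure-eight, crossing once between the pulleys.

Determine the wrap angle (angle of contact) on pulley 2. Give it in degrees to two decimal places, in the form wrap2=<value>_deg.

wrap2=284.50_deg

crossed belt: β = asin((r1+r2)/C) = asin(34/43) = 52.2508°
wrap1 = wrap2 = π + 2β = 284.5015°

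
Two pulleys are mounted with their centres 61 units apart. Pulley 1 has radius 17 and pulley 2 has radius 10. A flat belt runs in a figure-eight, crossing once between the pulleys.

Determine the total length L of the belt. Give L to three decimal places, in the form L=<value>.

L=218.982

crossed belt: β = asin((r1+r2)/C) = asin(27/61) = 26.2714°
wrap1 = wrap2 = π + 2β = 232.5427°
tangent length = C·cosβ = 54.6992
L = (r1+r2)·wrap + 2·C·cosβ = 27·4.0586 + 2·54.6992 = 218.9815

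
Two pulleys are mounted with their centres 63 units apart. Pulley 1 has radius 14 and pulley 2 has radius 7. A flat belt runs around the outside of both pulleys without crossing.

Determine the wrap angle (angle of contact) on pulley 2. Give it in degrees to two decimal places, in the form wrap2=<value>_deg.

open belt: β = asin((r2−r1)/C) = asin(-7/63) = -6.3794°
wrap1 = π − 2β = 192.7587°
wrap2 = π + 2β = 167.2413°

wrap2=167.24_deg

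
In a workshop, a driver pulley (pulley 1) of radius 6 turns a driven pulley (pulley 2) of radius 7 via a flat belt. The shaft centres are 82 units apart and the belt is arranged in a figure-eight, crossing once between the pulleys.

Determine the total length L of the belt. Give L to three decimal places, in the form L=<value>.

L=206.906

crossed belt: β = asin((r1+r2)/C) = asin(13/82) = 9.1220°
wrap1 = wrap2 = π + 2β = 198.2439°
tangent length = C·cosβ = 80.9630
L = (r1+r2)·wrap + 2·C·cosβ = 13·3.4600 + 2·80.9630 = 206.9060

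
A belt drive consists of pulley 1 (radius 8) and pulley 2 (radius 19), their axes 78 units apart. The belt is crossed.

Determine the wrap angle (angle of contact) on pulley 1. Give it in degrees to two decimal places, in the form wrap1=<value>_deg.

wrap1=220.50_deg

crossed belt: β = asin((r1+r2)/C) = asin(27/78) = 20.2522°
wrap1 = wrap2 = π + 2β = 220.5045°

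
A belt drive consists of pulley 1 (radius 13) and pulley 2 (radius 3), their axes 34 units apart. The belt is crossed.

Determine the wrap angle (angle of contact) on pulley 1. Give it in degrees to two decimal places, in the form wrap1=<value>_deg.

wrap1=236.14_deg

crossed belt: β = asin((r1+r2)/C) = asin(16/34) = 28.0725°
wrap1 = wrap2 = π + 2β = 236.1450°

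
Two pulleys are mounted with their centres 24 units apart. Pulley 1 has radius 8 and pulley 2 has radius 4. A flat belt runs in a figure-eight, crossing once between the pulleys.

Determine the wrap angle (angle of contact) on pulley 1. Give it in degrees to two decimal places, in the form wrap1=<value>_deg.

wrap1=240.00_deg

crossed belt: β = asin((r1+r2)/C) = asin(12/24) = 30.0000°
wrap1 = wrap2 = π + 2β = 240.0000°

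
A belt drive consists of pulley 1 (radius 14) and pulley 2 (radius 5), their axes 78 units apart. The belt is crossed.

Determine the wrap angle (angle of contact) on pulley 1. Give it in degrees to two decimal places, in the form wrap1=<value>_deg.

crossed belt: β = asin((r1+r2)/C) = asin(19/78) = 14.0985°
wrap1 = wrap2 = π + 2β = 208.1970°

wrap1=208.20_deg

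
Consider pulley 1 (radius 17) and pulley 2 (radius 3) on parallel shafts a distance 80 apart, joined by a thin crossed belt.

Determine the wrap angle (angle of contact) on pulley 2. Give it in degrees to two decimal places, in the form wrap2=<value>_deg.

wrap2=208.96_deg

crossed belt: β = asin((r1+r2)/C) = asin(20/80) = 14.4775°
wrap1 = wrap2 = π + 2β = 208.9550°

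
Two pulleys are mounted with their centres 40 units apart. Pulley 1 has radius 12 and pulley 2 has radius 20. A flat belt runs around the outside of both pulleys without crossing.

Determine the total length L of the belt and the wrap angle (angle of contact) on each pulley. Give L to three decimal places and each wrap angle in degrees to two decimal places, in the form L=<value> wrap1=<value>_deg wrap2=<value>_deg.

L=182.136 wrap1=156.93_deg wrap2=203.07_deg

open belt: β = asin((r2−r1)/C) = asin(8/40) = 11.5370°
wrap1 = π − 2β = 156.9261°
wrap2 = π + 2β = 203.0739°
tangent length = C·cosβ = 39.1918
L = r1·wrap1 + r2·wrap2 + 2·C·cosβ = 12·2.7389 + 20·3.5443 + 2·39.1918 = 182.1364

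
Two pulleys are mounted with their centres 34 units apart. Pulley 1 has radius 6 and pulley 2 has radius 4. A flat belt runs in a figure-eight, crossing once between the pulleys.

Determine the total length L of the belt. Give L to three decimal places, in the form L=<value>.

crossed belt: β = asin((r1+r2)/C) = asin(10/34) = 17.1046°
wrap1 = wrap2 = π + 2β = 214.2093°
tangent length = C·cosβ = 32.4962
L = (r1+r2)·wrap + 2·C·cosβ = 10·3.7387 + 2·32.4962 = 102.3789

L=102.379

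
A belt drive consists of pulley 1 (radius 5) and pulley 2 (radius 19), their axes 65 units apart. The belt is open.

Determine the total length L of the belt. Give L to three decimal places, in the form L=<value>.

L=208.425

open belt: β = asin((r2−r1)/C) = asin(14/65) = 12.4381°
wrap1 = π − 2β = 155.1238°
wrap2 = π + 2β = 204.8762°
tangent length = C·cosβ = 63.4744
L = r1·wrap1 + r2·wrap2 + 2·C·cosβ = 5·2.7074 + 19·3.5758 + 2·63.4744 = 208.4254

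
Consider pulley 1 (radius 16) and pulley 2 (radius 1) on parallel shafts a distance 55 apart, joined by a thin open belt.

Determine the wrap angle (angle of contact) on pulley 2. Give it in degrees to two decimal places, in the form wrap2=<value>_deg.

wrap2=148.35_deg

open belt: β = asin((r2−r1)/C) = asin(-15/55) = -15.8266°
wrap1 = π − 2β = 211.6532°
wrap2 = π + 2β = 148.3468°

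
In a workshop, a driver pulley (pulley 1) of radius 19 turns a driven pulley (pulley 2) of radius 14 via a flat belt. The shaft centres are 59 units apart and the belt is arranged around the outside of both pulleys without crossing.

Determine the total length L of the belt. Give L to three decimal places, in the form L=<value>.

L=222.097

open belt: β = asin((r2−r1)/C) = asin(-5/59) = -4.8614°
wrap1 = π − 2β = 189.7228°
wrap2 = π + 2β = 170.2772°
tangent length = C·cosβ = 58.7878
L = r1·wrap1 + r2·wrap2 + 2·C·cosβ = 19·3.3113 + 14·2.9719 + 2·58.7878 = 222.0965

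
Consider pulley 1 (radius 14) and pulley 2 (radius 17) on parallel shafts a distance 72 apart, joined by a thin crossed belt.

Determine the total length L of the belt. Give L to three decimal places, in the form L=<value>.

L=254.955

crossed belt: β = asin((r1+r2)/C) = asin(31/72) = 25.5028°
wrap1 = wrap2 = π + 2β = 231.0056°
tangent length = C·cosβ = 64.9846
L = (r1+r2)·wrap + 2·C·cosβ = 31·4.0318 + 2·64.9846 = 254.9553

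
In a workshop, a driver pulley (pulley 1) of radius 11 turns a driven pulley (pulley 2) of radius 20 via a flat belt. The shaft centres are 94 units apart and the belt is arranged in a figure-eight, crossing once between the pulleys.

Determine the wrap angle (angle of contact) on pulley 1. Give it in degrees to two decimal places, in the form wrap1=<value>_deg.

crossed belt: β = asin((r1+r2)/C) = asin(31/94) = 19.2559°
wrap1 = wrap2 = π + 2β = 218.5117°

wrap1=218.51_deg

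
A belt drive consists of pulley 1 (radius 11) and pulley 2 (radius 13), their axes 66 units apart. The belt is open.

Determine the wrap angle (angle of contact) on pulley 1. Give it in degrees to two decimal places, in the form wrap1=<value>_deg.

wrap1=176.53_deg

open belt: β = asin((r2−r1)/C) = asin(2/66) = 1.7365°
wrap1 = π − 2β = 176.5270°
wrap2 = π + 2β = 183.4730°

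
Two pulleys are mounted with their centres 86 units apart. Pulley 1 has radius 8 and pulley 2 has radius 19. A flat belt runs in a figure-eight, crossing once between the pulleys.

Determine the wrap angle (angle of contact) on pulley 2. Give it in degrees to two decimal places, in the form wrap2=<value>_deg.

wrap2=216.60_deg

crossed belt: β = asin((r1+r2)/C) = asin(27/86) = 18.2976°
wrap1 = wrap2 = π + 2β = 216.5953°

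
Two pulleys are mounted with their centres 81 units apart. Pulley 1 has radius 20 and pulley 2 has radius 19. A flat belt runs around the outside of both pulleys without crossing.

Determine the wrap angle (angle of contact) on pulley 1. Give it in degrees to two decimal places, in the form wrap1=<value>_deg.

open belt: β = asin((r2−r1)/C) = asin(-1/81) = -0.7074°
wrap1 = π − 2β = 181.4147°
wrap2 = π + 2β = 178.5853°

wrap1=181.41_deg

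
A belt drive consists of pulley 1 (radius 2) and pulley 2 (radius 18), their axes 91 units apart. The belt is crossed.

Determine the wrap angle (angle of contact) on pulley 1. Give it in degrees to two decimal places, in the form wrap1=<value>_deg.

crossed belt: β = asin((r1+r2)/C) = asin(20/91) = 12.6961°
wrap1 = wrap2 = π + 2β = 205.3922°

wrap1=205.39_deg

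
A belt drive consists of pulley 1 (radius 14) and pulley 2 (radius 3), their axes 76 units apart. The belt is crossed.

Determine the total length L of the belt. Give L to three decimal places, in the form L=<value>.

crossed belt: β = asin((r1+r2)/C) = asin(17/76) = 12.9255°
wrap1 = wrap2 = π + 2β = 205.8510°
tangent length = C·cosβ = 74.0743
L = (r1+r2)·wrap + 2·C·cosβ = 17·3.5928 + 2·74.0743 = 209.2258

L=209.226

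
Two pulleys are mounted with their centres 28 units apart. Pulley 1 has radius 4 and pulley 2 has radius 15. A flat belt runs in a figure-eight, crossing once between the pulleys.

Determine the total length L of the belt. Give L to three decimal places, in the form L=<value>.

crossed belt: β = asin((r1+r2)/C) = asin(19/28) = 42.7321°
wrap1 = wrap2 = π + 2β = 265.4642°
tangent length = C·cosβ = 20.5670
L = (r1+r2)·wrap + 2·C·cosβ = 19·4.6332 + 2·20.5670 = 129.1652

L=129.165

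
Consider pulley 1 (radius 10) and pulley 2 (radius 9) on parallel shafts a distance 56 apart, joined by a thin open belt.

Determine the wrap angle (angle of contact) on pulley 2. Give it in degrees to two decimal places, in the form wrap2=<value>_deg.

wrap2=177.95_deg

open belt: β = asin((r2−r1)/C) = asin(-1/56) = -1.0232°
wrap1 = π − 2β = 182.0464°
wrap2 = π + 2β = 177.9536°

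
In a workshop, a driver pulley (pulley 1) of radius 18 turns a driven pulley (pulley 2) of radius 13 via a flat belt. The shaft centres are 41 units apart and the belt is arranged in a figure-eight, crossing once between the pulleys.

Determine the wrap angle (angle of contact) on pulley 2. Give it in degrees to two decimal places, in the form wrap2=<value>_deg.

wrap2=278.24_deg

crossed belt: β = asin((r1+r2)/C) = asin(31/41) = 49.1214°
wrap1 = wrap2 = π + 2β = 278.2427°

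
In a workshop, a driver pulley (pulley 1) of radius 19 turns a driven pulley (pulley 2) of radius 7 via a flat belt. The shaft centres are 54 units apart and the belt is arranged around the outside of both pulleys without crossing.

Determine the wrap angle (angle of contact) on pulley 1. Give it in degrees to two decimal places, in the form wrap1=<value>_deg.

open belt: β = asin((r2−r1)/C) = asin(-12/54) = -12.8396°
wrap1 = π − 2β = 205.6792°
wrap2 = π + 2β = 154.3208°

wrap1=205.68_deg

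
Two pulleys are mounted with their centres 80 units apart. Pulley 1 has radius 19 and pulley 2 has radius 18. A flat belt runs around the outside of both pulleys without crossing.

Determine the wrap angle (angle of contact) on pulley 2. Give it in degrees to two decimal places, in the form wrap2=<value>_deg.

open belt: β = asin((r2−r1)/C) = asin(-1/80) = -0.7162°
wrap1 = π − 2β = 181.4324°
wrap2 = π + 2β = 178.5676°

wrap2=178.57_deg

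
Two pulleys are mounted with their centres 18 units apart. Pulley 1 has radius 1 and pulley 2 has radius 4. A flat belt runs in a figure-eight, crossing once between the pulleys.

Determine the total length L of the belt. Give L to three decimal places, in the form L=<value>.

L=53.106

crossed belt: β = asin((r1+r2)/C) = asin(5/18) = 16.1276°
wrap1 = wrap2 = π + 2β = 212.2552°
tangent length = C·cosβ = 17.2916
L = (r1+r2)·wrap + 2·C·cosβ = 5·3.7046 + 2·17.2916 = 53.1060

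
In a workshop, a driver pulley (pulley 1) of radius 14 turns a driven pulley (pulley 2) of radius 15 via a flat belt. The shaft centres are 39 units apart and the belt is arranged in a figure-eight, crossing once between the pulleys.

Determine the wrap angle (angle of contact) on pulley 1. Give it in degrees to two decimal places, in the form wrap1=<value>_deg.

crossed belt: β = asin((r1+r2)/C) = asin(29/39) = 48.0381°
wrap1 = wrap2 = π + 2β = 276.0762°

wrap1=276.08_deg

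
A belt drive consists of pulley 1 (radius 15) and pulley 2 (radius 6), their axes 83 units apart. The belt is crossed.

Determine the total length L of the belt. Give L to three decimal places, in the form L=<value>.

crossed belt: β = asin((r1+r2)/C) = asin(21/83) = 14.6558°
wrap1 = wrap2 = π + 2β = 209.3116°
tangent length = C·cosβ = 80.2994
L = (r1+r2)·wrap + 2·C·cosβ = 21·3.6532 + 2·80.2994 = 237.3156

L=237.316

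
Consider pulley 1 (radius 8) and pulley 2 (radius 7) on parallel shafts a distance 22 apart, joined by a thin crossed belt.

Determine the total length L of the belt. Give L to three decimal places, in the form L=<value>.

crossed belt: β = asin((r1+r2)/C) = asin(15/22) = 42.9859°
wrap1 = wrap2 = π + 2β = 265.9718°
tangent length = C·cosβ = 16.0935
L = (r1+r2)·wrap + 2·C·cosβ = 15·4.6421 + 2·16.0935 = 101.8182

L=101.818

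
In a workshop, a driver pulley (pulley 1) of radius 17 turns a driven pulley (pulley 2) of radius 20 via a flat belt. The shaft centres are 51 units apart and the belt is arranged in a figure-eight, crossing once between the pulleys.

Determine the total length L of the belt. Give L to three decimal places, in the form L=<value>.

L=246.508

crossed belt: β = asin((r1+r2)/C) = asin(37/51) = 46.5096°
wrap1 = wrap2 = π + 2β = 273.0193°
tangent length = C·cosβ = 35.0999
L = (r1+r2)·wrap + 2·C·cosβ = 37·4.7651 + 2·35.0999 = 246.5079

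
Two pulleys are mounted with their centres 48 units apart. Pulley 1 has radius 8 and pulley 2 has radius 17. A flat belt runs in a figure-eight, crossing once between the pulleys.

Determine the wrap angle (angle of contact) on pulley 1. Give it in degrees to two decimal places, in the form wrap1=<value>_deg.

wrap1=242.78_deg

crossed belt: β = asin((r1+r2)/C) = asin(25/48) = 31.3882°
wrap1 = wrap2 = π + 2β = 242.7763°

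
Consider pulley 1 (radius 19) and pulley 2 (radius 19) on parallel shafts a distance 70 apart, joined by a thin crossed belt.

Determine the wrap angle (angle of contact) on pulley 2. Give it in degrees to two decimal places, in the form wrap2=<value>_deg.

crossed belt: β = asin((r1+r2)/C) = asin(38/70) = 32.8783°
wrap1 = wrap2 = π + 2β = 245.7567°

wrap2=245.76_deg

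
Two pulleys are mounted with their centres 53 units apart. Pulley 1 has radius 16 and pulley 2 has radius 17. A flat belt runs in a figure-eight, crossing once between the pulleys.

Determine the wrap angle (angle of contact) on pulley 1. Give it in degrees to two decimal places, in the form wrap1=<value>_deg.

crossed belt: β = asin((r1+r2)/C) = asin(33/53) = 38.5093°
wrap1 = wrap2 = π + 2β = 257.0186°

wrap1=257.02_deg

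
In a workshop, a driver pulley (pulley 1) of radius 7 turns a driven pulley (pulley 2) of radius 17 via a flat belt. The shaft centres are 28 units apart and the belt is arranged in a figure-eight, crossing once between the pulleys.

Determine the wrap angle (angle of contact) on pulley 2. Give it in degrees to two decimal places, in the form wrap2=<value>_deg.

wrap2=297.99_deg

crossed belt: β = asin((r1+r2)/C) = asin(24/28) = 58.9973°
wrap1 = wrap2 = π + 2β = 297.9946°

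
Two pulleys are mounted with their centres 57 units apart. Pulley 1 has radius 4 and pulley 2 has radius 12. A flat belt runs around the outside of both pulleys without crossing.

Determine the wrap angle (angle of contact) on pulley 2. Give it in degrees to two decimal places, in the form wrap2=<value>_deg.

open belt: β = asin((r2−r1)/C) = asin(8/57) = 8.0682°
wrap1 = π − 2β = 163.8637°
wrap2 = π + 2β = 196.1363°

wrap2=196.14_deg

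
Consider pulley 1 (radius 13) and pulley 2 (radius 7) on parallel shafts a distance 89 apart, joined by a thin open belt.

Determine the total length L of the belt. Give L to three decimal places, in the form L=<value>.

L=241.237

open belt: β = asin((r2−r1)/C) = asin(-6/89) = -3.8656°
wrap1 = π − 2β = 187.7311°
wrap2 = π + 2β = 172.2689°
tangent length = C·cosβ = 88.7975
L = r1·wrap1 + r2·wrap2 + 2·C·cosβ = 13·3.2765 + 7·3.0067 + 2·88.7975 = 241.2365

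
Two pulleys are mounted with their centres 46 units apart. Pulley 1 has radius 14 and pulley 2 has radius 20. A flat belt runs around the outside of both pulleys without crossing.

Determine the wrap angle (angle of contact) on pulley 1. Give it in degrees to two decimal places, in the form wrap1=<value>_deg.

open belt: β = asin((r2−r1)/C) = asin(6/46) = 7.4947°
wrap1 = π − 2β = 165.0106°
wrap2 = π + 2β = 194.9894°

wrap1=165.01_deg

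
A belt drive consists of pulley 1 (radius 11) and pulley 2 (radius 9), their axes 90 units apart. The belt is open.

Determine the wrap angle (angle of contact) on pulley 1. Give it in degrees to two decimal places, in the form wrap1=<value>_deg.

open belt: β = asin((r2−r1)/C) = asin(-2/90) = -1.2733°
wrap1 = π − 2β = 182.5467°
wrap2 = π + 2β = 177.4533°

wrap1=182.55_deg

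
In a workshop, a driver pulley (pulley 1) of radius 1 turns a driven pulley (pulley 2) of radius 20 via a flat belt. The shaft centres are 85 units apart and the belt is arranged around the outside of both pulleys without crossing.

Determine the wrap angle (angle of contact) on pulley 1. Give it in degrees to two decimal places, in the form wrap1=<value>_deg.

open belt: β = asin((r2−r1)/C) = asin(19/85) = 12.9164°
wrap1 = π − 2β = 154.1672°
wrap2 = π + 2β = 205.8328°

wrap1=154.17_deg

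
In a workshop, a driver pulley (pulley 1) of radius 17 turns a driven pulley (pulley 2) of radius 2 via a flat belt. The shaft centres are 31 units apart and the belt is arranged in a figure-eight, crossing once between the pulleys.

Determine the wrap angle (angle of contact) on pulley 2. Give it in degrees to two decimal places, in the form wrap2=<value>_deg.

crossed belt: β = asin((r1+r2)/C) = asin(19/31) = 37.7997°
wrap1 = wrap2 = π + 2β = 255.5994°

wrap2=255.60_deg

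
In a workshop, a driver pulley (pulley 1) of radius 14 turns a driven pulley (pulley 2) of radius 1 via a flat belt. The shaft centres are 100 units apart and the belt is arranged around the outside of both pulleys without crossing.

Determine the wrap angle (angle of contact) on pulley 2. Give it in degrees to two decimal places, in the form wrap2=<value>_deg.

open belt: β = asin((r2−r1)/C) = asin(-13/100) = -7.4696°
wrap1 = π − 2β = 194.9392°
wrap2 = π + 2β = 165.0608°

wrap2=165.06_deg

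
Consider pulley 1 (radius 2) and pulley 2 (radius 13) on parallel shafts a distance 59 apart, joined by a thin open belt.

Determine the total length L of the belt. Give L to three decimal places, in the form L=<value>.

L=167.181

open belt: β = asin((r2−r1)/C) = asin(11/59) = 10.7451°
wrap1 = π − 2β = 158.5097°
wrap2 = π + 2β = 201.4903°
tangent length = C·cosβ = 57.9655
L = r1·wrap1 + r2·wrap2 + 2·C·cosβ = 2·2.7665 + 13·3.5167 + 2·57.9655 = 167.1807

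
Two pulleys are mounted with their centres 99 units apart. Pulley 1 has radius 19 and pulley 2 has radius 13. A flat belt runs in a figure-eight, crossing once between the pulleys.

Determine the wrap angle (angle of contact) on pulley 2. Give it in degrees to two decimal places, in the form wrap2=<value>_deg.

wrap2=217.72_deg

crossed belt: β = asin((r1+r2)/C) = asin(32/99) = 18.8585°
wrap1 = wrap2 = π + 2β = 217.7170°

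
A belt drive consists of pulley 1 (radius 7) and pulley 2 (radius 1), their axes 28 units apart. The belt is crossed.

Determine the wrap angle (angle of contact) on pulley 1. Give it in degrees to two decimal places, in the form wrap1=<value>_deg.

crossed belt: β = asin((r1+r2)/C) = asin(8/28) = 16.6015°
wrap1 = wrap2 = π + 2β = 213.2031°

wrap1=213.20_deg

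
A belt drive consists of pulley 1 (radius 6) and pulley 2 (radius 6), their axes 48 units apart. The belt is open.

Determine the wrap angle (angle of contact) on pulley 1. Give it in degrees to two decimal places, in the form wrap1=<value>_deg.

wrap1=180.00_deg

open belt: β = asin((r2−r1)/C) = asin(0/48) = 0.0000°
wrap1 = π − 2β = 180.0000°
wrap2 = π + 2β = 180.0000°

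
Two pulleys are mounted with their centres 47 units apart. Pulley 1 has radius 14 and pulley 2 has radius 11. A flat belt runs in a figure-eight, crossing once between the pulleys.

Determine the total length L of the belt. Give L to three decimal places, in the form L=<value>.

L=186.182

crossed belt: β = asin((r1+r2)/C) = asin(25/47) = 32.1349°
wrap1 = wrap2 = π + 2β = 244.2699°
tangent length = C·cosβ = 39.7995
L = (r1+r2)·wrap + 2·C·cosβ = 25·4.2633 + 2·39.7995 = 186.1818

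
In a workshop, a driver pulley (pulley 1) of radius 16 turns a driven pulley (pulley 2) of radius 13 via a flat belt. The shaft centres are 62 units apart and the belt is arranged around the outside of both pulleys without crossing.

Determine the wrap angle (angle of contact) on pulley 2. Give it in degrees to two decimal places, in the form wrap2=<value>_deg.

wrap2=174.45_deg

open belt: β = asin((r2−r1)/C) = asin(-3/62) = -2.7735°
wrap1 = π − 2β = 185.5469°
wrap2 = π + 2β = 174.4531°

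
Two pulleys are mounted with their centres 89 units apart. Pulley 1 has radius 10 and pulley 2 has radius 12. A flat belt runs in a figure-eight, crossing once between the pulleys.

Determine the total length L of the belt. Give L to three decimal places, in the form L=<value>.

L=252.581

crossed belt: β = asin((r1+r2)/C) = asin(22/89) = 14.3114°
wrap1 = wrap2 = π + 2β = 208.6227°
tangent length = C·cosβ = 86.2380
L = (r1+r2)·wrap + 2·C·cosβ = 22·3.6412 + 2·86.2380 = 252.5815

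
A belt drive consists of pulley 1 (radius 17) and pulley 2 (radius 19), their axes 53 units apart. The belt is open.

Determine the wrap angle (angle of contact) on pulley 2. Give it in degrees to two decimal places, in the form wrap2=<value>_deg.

open belt: β = asin((r2−r1)/C) = asin(2/53) = 2.1626°
wrap1 = π − 2β = 175.6748°
wrap2 = π + 2β = 184.3252°

wrap2=184.33_deg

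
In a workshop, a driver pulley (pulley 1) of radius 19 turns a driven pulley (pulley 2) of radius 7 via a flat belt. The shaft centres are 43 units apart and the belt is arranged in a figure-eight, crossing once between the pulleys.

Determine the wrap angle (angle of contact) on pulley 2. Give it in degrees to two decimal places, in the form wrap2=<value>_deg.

crossed belt: β = asin((r1+r2)/C) = asin(26/43) = 37.2037°
wrap1 = wrap2 = π + 2β = 254.4075°

wrap2=254.41_deg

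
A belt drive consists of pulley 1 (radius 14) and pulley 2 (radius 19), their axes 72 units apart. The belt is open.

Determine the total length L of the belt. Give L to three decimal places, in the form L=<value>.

L=248.020

open belt: β = asin((r2−r1)/C) = asin(5/72) = 3.9821°
wrap1 = π − 2β = 172.0358°
wrap2 = π + 2β = 187.9642°
tangent length = C·cosβ = 71.8262
L = r1·wrap1 + r2·wrap2 + 2·C·cosβ = 14·3.0026 + 19·3.2806 + 2·71.8262 = 248.0199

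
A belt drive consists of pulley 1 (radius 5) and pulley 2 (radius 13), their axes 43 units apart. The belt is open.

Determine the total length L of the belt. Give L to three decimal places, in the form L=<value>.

L=144.041

open belt: β = asin((r2−r1)/C) = asin(8/43) = 10.7222°
wrap1 = π − 2β = 158.5557°
wrap2 = π + 2β = 201.4443°
tangent length = C·cosβ = 42.2493
L = r1·wrap1 + r2·wrap2 + 2·C·cosβ = 5·2.7673 + 13·3.5159 + 2·42.2493 = 144.0414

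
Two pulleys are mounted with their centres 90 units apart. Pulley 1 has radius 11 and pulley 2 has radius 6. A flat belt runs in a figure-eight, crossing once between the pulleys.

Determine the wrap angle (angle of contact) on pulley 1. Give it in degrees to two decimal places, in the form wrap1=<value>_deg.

crossed belt: β = asin((r1+r2)/C) = asin(17/90) = 10.8879°
wrap1 = wrap2 = π + 2β = 201.7759°

wrap1=201.78_deg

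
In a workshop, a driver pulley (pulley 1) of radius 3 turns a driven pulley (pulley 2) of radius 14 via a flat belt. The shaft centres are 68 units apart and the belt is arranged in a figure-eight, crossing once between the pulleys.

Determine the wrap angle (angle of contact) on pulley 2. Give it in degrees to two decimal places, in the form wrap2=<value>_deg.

wrap2=208.96_deg

crossed belt: β = asin((r1+r2)/C) = asin(17/68) = 14.4775°
wrap1 = wrap2 = π + 2β = 208.9550°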